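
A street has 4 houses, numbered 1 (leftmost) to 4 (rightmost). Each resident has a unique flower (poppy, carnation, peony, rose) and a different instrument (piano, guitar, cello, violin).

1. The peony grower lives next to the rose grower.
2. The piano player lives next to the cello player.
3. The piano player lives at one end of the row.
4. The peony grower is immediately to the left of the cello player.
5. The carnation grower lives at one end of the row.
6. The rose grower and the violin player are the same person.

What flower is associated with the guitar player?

peony

The carnation grower is narrowed to house 1 or 4; consider each.
Placing it in house 1 leads to a contradiction, so it's in house 4.
The peony grower is narrowed to house 1 or 2; consider each.
Placing it in house 1 leads to a contradiction, so it's in house 2.
Clue 4: the cello player is in house 3.
House 1 instrument: only violin fits.
So house 2 gets guitar for instrument.
The only instrument still possible for house 4 is piano.
Clue 6 places the rose grower in house 1.
That leaves poppy as the flower for house 3.
So: house 1 = rose/violin, house 2 = peony/guitar, house 3 = poppy/cello, house 4 = carnation/piano.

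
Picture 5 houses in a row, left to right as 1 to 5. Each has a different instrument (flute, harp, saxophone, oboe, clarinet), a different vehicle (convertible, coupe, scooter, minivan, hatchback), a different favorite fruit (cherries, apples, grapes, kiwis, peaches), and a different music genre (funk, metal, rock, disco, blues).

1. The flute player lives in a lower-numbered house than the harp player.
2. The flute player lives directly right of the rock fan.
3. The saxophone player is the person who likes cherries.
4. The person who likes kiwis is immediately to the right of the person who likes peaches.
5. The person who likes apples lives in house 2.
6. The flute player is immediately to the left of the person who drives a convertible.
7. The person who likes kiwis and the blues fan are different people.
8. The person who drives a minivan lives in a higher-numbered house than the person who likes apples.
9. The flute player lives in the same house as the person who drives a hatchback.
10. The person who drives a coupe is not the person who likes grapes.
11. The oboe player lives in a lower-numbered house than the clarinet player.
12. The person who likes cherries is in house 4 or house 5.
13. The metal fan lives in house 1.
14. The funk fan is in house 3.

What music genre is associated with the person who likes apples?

rock

The person who likes apples is in house 2 (clue 5).
The metal fan is in house 1 (clue 13).
Clue 14 places the funk fan in house 3.
The only music genre still possible for house 2 is rock.
The flute player is in house 3 (clue 2).
Clue 6 places the person who drives a convertible in house 4.
Clue 9 places the person who drives a hatchback in house 3.
The only instrument still possible for house 1 is oboe.
The only instrument still possible for house 2 is clarinet.
That leaves grapes as the favorite fruit for house 1.
So house 3 gets peaches for favorite fruit.
From clue 4, the person who likes kiwis must be in house 4.
The blues fan is in house 5 (clue 7).
The only vehicle still possible for house 1 is scooter.
House 2 vehicle: only coupe fits.
So house 5 gets minivan for vehicle.
So house 5 gets cherries for favorite fruit.
The only music genre still possible for house 4 is disco.
From clue 3, the saxophone player must be in house 5.
The only instrument still possible for house 4 is harp.
So: house 1 = oboe/scooter/grapes/metal, house 2 = clarinet/coupe/apples/rock, house 3 = flute/hatchback/peaches/funk, house 4 = harp/convertible/kiwis/disco, house 5 = saxophone/minivan/cherries/blues.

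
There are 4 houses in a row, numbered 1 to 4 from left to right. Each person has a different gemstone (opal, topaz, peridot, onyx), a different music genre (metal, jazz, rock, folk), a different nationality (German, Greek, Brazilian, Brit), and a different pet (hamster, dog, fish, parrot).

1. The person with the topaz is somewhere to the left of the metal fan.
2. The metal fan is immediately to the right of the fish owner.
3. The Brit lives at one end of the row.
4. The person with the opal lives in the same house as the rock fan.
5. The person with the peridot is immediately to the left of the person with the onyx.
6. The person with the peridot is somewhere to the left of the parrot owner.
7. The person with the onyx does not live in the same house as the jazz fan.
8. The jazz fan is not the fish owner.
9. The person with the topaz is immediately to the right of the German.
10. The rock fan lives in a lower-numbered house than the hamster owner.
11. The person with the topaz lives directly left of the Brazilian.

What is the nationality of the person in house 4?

Brit

House 4's gemstone must be onyx (nothing else left).
House 1 pet: only dog fits.
The person with the peridot is in house 3 (clue 5).
Clue 6 places the parrot owner in house 4.
The only gemstone still possible for house 1 is opal.
So house 2 gets topaz for gemstone.
The rock fan is in house 1 (clue 4).
The German is in house 1 (clue 9).
Clue 11 places the Brazilian in house 3.
So house 2 gets Greek for nationality.
House 4 nationality: only Brit fits.
The jazz fan is narrowed to house 2 or 3; consider each.
Placing it in house 3 leads to a contradiction, so it's in house 2.
From clue 8, the fish owner must be in house 3.
House 2's pet must be hamster (nothing else left).
The metal fan is in house 4 (clue 2).
That leaves folk as the music genre for house 3.
So: house 1 = opal/rock/German/dog, house 2 = topaz/jazz/Greek/hamster, house 3 = peridot/folk/Brazilian/fish, house 4 = onyx/metal/Brit/parrot.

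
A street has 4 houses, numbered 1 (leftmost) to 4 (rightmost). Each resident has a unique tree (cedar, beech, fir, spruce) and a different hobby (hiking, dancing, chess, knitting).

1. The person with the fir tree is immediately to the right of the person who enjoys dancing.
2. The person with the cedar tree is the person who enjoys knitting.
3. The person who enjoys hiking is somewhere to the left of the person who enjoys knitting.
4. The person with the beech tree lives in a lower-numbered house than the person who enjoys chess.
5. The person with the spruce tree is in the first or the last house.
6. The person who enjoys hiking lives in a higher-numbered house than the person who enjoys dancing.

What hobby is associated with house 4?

House 1's hobby must be dancing (nothing else left).
By clue 1, the person with the fir tree is in house 2.
The person with the beech tree is narrowed to house 1 or 3; consider each.
Placing it in house 3 leads to a contradiction, so it's in house 1.
That leaves cedar as the tree for house 3.
The only tree still possible for house 4 is spruce.
Clue 2 places the person who enjoys knitting in house 3.
The person who enjoys hiking is in house 2 (clue 3).
That leaves chess as the hobby for house 4.
So: house 1 = beech/dancing, house 2 = fir/hiking, house 3 = cedar/knitting, house 4 = spruce/chess.

chess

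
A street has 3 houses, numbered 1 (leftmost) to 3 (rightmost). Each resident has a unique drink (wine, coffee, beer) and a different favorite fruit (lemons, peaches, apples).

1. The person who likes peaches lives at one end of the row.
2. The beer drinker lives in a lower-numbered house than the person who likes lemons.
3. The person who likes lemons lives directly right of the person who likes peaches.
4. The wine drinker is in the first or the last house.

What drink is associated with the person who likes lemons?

coffee

Clue 3: the person who likes lemons is in house 2.
By clue 3, the person who likes peaches is in house 1.
That leaves apples as the favorite fruit for house 3.
By clue 2, the beer drinker is in house 1.
House 2 drink: only coffee fits.
So house 3 gets wine for drink.
So: house 1 = beer/peaches, house 2 = coffee/lemons, house 3 = wine/apples.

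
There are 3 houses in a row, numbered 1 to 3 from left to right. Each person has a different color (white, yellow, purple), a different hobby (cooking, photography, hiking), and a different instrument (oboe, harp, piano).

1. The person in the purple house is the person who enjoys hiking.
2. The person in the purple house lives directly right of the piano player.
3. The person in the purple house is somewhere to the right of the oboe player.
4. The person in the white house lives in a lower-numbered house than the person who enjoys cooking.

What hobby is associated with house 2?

cooking

House 3 instrument: only harp fits.
House 1 hobby: only photography fits.
The person in the purple house is narrowed to house 2 or 3; consider each.
Placing it in house 2 leads to a contradiction, so it's in house 3.
Clue 1: the person who enjoys hiking is in house 3.
Clue 2 places the piano player in house 2.
House 2's hobby must be cooking (nothing else left).
That leaves oboe as the instrument for house 1.
The person in the white house is in house 1 (clue 4).
House 2's color must be yellow (nothing else left).
So: house 1 = white/photography/oboe, house 2 = yellow/cooking/piano, house 3 = purple/hiking/harp.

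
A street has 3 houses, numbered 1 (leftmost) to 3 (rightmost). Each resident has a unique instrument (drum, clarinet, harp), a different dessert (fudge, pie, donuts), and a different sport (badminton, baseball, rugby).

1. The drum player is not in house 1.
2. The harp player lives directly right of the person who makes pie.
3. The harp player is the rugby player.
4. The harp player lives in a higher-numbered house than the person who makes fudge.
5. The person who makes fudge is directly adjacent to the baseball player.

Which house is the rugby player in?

3

The only instrument still possible for house 1 is clarinet.
So house 3 gets donuts for dessert.
The drum player is narrowed to house 2 or 3; consider each.
Placing it in house 3 leads to a contradiction, so it's in house 2.
The only instrument still possible for house 3 is harp.
The person who makes pie is in house 2 (clue 2).
By clue 3, the rugby player is in house 3.
House 1 dessert: only fudge fits.
From clue 5, the baseball player must be in house 2.
The only sport still possible for house 1 is badminton.
So: house 1 = clarinet/fudge/badminton, house 2 = drum/pie/baseball, house 3 = harp/donuts/rugby.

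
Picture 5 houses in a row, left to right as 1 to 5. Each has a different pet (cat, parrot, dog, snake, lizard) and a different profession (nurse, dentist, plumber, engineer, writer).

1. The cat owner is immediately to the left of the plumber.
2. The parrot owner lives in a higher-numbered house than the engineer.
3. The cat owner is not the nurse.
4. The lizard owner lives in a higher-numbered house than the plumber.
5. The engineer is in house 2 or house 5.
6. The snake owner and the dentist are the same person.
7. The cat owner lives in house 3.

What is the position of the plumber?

4

From clue 5, the engineer must be in house 2.
By clue 7, the cat owner is in house 3.
By clue 1, the plumber is in house 4.
Clue 4 places the lizard owner in house 5.
The only pet still possible for house 2 is dog.
That leaves writer as the profession for house 3.
The snake owner is in house 1 (clue 6).
Clue 6: the dentist is in house 1.
That leaves parrot as the pet for house 4.
That leaves nurse as the profession for house 5.
So: house 1 = snake/dentist, house 2 = dog/engineer, house 3 = cat/writer, house 4 = parrot/plumber, house 5 = lizard/nurse.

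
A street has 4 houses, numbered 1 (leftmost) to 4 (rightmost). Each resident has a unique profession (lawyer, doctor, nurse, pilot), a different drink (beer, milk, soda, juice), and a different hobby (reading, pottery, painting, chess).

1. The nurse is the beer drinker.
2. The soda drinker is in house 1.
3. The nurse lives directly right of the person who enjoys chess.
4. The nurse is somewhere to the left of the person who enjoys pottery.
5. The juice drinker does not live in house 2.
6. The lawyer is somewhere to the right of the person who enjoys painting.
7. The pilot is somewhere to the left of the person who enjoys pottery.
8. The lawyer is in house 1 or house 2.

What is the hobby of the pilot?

painting

Clue 2: the soda drinker is in house 1.
The lawyer is in house 2 (clue 8).
House 1 profession: only pilot fits.
House 3 profession: only nurse fits.
That leaves doctor as the profession for house 4.
By clue 1, the beer drinker is in house 3.
Clue 3 places the person who enjoys chess in house 2.
By clue 4, the person who enjoys pottery is in house 4.
Clue 6: the person who enjoys painting is in house 1.
So house 2 gets milk for drink.
That leaves juice as the drink for house 4.
That leaves reading as the hobby for house 3.
So: house 1 = pilot/soda/painting, house 2 = lawyer/milk/chess, house 3 = nurse/beer/reading, house 4 = doctor/juice/pottery.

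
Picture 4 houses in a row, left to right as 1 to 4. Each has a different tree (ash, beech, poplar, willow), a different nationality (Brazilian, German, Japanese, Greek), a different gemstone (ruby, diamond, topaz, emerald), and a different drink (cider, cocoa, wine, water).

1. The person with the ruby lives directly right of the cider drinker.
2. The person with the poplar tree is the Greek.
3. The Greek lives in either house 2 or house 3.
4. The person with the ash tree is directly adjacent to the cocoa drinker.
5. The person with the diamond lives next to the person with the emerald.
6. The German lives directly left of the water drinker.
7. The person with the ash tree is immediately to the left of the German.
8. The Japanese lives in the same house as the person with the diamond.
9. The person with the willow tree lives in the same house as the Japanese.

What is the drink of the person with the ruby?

cocoa

The person with the ash tree is narrowed to house 1 or 2; consider each.
Placing it in house 2 leads to a contradiction, so it's in house 1.
Clue 4: the cocoa drinker is in house 2.
Clue 7 places the German in house 2.
House 3's nationality must be Greek (nothing else left).
From clue 2, the person with the poplar tree must be in house 3.
Clue 6 places the water drinker in house 3.
The person with the willow tree is in house 4 (clue 9).
From clue 9, the Japanese must be in house 4.
That leaves beech as the tree for house 2.
House 1 nationality: only Brazilian fits.
That leaves wine as the drink for house 4.
Clue 1: the person with the ruby is in house 2.
The person with the diamond is in house 4 (clue 8).
House 1's gemstone must be topaz (nothing else left).
House 3's gemstone must be emerald (nothing else left).
So house 1 gets cider for drink.
So: house 1 = ash/Brazilian/topaz/cider, house 2 = beech/German/ruby/cocoa, house 3 = poplar/Greek/emerald/water, house 4 = willow/Japanese/diamond/wine.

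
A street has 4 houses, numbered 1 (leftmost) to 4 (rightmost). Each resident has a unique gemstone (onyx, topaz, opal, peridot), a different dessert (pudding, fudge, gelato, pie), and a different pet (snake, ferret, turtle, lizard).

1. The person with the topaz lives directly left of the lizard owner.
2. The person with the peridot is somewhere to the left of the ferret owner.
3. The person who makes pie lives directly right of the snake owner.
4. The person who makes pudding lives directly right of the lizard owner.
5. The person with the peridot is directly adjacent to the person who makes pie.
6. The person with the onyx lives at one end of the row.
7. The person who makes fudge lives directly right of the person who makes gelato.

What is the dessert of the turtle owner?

gelato

The only dessert still possible for house 1 is gelato.
Clue 7: the person who makes fudge is in house 2.
House 1 pet: only turtle fits.
House 4's pet must be ferret (nothing else left).
The person with the onyx is narrowed to house 1 or 4; consider each.
Placing it in house 1 leads to a contradiction, so it's in house 4.
The person with the peridot is narrowed to house 2 or 3; consider each.
Placing it in house 2 leads to a contradiction, so it's in house 3.
From clue 5, the person who makes pie must be in house 4.
House 3 dessert: only pudding fits.
From clue 3, the snake owner must be in house 3.
From clue 4, the lizard owner must be in house 2.
From clue 1, the person with the topaz must be in house 1.
That leaves opal as the gemstone for house 2.
So: house 1 = topaz/gelato/turtle, house 2 = opal/fudge/lizard, house 3 = peridot/pudding/snake, house 4 = onyx/pie/ferret.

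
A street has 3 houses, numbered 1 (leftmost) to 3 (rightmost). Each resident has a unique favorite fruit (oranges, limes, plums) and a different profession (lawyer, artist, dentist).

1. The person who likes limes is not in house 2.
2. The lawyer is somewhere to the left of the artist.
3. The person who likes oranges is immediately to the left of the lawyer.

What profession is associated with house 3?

artist

By clue 3, the person who likes oranges is in house 1.
Clue 3 places the lawyer in house 2.
The only favorite fruit still possible for house 2 is plums.
House 3's favorite fruit must be limes (nothing else left).
House 1 profession: only dentist fits.
So house 3 gets artist for profession.
So: house 1 = oranges/dentist, house 2 = plums/lawyer, house 3 = limes/artist.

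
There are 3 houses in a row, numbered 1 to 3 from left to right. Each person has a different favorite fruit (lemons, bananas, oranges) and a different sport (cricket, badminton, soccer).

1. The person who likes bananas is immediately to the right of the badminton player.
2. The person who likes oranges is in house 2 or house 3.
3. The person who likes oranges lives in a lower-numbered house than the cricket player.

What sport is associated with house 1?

From clue 3, the person who likes oranges must be in house 2.
Clue 3: the cricket player is in house 3.
House 1 favorite fruit: only lemons fits.
House 3 favorite fruit: only bananas fits.
From clue 1, the badminton player must be in house 2.
House 1 sport: only soccer fits.
So: house 1 = lemons/soccer, house 2 = oranges/badminton, house 3 = bananas/cricket.

soccer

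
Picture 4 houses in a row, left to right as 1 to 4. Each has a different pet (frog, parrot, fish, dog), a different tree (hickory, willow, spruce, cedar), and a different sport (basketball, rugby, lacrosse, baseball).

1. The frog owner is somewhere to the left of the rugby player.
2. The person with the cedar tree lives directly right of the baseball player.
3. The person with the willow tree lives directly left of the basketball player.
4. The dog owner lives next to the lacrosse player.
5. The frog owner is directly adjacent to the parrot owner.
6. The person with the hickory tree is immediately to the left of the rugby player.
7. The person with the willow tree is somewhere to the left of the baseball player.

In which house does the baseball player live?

3

That leaves lacrosse as the sport for house 1.
Clue 4 places the dog owner in house 2.
That leaves rugby as the sport for house 4.
Clue 5 places the frog owner in house 3.
Clue 5 places the parrot owner in house 4.
Clue 6 places the person with the hickory tree in house 3.
The only pet still possible for house 1 is fish.
The only tree still possible for house 4 is cedar.
By clue 2, the baseball player is in house 3.
House 2 sport: only basketball fits.
Clue 3 places the person with the willow tree in house 1.
House 2's tree must be spruce (nothing else left).
So: house 1 = fish/willow/lacrosse, house 2 = dog/spruce/basketball, house 3 = frog/hickory/baseball, house 4 = parrot/cedar/rugby.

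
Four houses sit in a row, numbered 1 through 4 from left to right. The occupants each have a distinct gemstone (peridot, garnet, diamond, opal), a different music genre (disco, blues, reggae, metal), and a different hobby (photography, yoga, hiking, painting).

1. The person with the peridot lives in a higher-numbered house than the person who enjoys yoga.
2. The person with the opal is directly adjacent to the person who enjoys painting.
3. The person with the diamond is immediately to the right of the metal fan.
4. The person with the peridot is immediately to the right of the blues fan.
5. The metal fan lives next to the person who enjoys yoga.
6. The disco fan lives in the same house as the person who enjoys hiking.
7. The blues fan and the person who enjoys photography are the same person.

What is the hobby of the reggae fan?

yoga

The person with the diamond is narrowed to house 2 or 3 or 4; consider each.
Placing it in house 2 and house 4 leads to a contradiction, so it's in house 3.
By clue 3, the metal fan is in house 2.
House 2 hobby: only painting fits.
House 4's hobby must be hiking (nothing else left).
By clue 2, the person with the opal is in house 1.
The disco fan is in house 4 (clue 6).
The person with the garnet is narrowed to house 2 or 4; consider each.
Placing it in house 4 leads to a contradiction, so it's in house 2.
The only gemstone still possible for house 4 is peridot.
Clue 4: the blues fan is in house 3.
Clue 7 places the person who enjoys photography in house 3.
That leaves reggae as the music genre for house 1.
So house 1 gets yoga for hobby.
So: house 1 = opal/reggae/yoga, house 2 = garnet/metal/painting, house 3 = diamond/blues/photography, house 4 = peridot/disco/hiking.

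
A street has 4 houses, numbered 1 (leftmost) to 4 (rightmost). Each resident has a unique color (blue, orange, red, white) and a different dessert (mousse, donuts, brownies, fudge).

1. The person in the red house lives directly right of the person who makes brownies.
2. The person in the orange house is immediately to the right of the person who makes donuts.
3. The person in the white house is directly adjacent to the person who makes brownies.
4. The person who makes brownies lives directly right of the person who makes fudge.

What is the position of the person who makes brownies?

That leaves mousse as the dessert for house 4.
The person in the red house is narrowed to house 3 or 4; consider each.
Placing it in house 4 leads to a contradiction, so it's in house 3.
Clue 1 places the person who makes brownies in house 2.
The person who makes fudge is in house 1 (clue 4).
House 1 color: only white fits.
So house 3 gets donuts for dessert.
The person in the orange house is in house 4 (clue 2).
That leaves blue as the color for house 2.
So: house 1 = white/fudge, house 2 = blue/brownies, house 3 = red/donuts, house 4 = orange/mousse.

2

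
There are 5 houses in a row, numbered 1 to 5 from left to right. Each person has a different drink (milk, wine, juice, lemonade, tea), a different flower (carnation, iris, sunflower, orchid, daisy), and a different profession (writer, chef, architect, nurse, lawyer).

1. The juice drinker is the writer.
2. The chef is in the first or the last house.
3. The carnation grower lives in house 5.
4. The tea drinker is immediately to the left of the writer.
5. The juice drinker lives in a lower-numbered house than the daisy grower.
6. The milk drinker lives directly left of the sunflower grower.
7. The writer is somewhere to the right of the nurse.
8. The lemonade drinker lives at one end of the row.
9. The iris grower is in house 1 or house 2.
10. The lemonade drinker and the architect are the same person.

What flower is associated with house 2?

sunflower

Clue 3: the carnation grower is in house 5.
So house 4 gets wine for drink.
That leaves lemonade as the drink for house 5.
From clue 10, the architect must be in house 5.
House 4 profession: only lawyer fits.
House 1's profession must be chef (nothing else left).
That leaves nurse as the profession for house 2.
The only profession still possible for house 3 is writer.
By clue 1, the juice drinker is in house 3.
Clue 4: the tea drinker is in house 2.
The daisy grower is in house 4 (clue 5).
House 1's drink must be milk (nothing else left).
By clue 6, the sunflower grower is in house 2.
The only flower still possible for house 3 is orchid.
The only flower still possible for house 1 is iris.
So: house 1 = milk/iris/chef, house 2 = tea/sunflower/nurse, house 3 = juice/orchid/writer, house 4 = wine/daisy/lawyer, house 5 = lemonade/carnation/architect.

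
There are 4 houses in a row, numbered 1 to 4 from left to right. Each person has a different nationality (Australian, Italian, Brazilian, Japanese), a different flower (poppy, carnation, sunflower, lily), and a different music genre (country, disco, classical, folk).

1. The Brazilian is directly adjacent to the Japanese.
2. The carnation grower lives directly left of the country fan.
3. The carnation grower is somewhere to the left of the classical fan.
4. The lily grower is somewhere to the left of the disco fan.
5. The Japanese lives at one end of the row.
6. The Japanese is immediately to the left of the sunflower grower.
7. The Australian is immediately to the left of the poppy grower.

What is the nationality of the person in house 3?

Australian

From clue 6, the Japanese must be in house 1.
Clue 6: the sunflower grower is in house 2.
That leaves poppy as the flower for house 4.
House 1's music genre must be folk (nothing else left).
Clue 1 places the Brazilian in house 2.
From clue 7, the Australian must be in house 3.
So house 4 gets Italian for nationality.
The carnation grower is narrowed to house 1 or 3; consider each.
Placing it in house 3 leads to a contradiction, so it's in house 1.
From clue 2, the country fan must be in house 2.
House 3's flower must be lily (nothing else left).
Clue 4: the disco fan is in house 4.
That leaves classical as the music genre for house 3.
So: house 1 = Japanese/carnation/folk, house 2 = Brazilian/sunflower/country, house 3 = Australian/lily/classical, house 4 = Italian/poppy/disco.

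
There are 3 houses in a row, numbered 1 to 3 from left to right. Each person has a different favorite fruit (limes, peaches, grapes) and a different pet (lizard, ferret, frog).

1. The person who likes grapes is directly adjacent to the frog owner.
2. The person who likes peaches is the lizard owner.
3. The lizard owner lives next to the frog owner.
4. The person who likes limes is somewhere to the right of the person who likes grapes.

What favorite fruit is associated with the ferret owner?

grapes

The person who likes grapes is narrowed to house 1 or 2; consider each.
Placing it in house 2 leads to a contradiction, so it's in house 1.
The frog owner is in house 2 (clue 1).
By clue 2, the person who likes peaches is in house 3.
Clue 2 places the lizard owner in house 3.
House 2 favorite fruit: only limes fits.
That leaves ferret as the pet for house 1.
So: house 1 = grapes/ferret, house 2 = limes/frog, house 3 = peaches/lizard.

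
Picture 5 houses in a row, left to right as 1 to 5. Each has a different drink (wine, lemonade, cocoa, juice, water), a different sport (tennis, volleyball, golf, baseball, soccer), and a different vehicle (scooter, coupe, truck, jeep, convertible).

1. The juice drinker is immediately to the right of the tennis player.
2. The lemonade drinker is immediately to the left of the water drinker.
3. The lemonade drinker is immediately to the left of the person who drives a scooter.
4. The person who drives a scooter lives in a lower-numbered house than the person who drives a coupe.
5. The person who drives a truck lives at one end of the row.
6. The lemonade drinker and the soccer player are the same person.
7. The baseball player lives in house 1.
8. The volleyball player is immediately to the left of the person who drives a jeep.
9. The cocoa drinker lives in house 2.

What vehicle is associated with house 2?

By clue 7, the baseball player is in house 1.
Clue 9: the cocoa drinker is in house 2.
That leaves golf as the sport for house 5.
Clue 3: the lemonade drinker is in house 3.
From clue 3, the person who drives a scooter must be in house 4.
Clue 4: the person who drives a coupe is in house 5.
From clue 6, the soccer player must be in house 3.
House 1's drink must be wine (nothing else left).
House 1's vehicle must be truck (nothing else left).
House 2 vehicle: only convertible fits.
House 3's vehicle must be jeep (nothing else left).
Clue 1: the juice drinker is in house 5.
From clue 1, the tennis player must be in house 4.
From clue 2, the water drinker must be in house 4.
From clue 8, the volleyball player must be in house 2.
So: house 1 = wine/baseball/truck, house 2 = cocoa/volleyball/convertible, house 3 = lemonade/soccer/jeep, house 4 = water/tennis/scooter, house 5 = juice/golf/coupe.

convertible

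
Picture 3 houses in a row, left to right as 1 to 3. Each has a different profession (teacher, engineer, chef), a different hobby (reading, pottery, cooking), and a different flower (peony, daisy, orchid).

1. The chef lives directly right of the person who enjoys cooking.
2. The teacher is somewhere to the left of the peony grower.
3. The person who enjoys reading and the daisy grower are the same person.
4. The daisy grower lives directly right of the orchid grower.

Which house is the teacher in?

House 1 flower: only orchid fits.
From clue 4, the daisy grower must be in house 2.
The only flower still possible for house 3 is peony.
Clue 3 places the person who enjoys reading in house 2.
House 1 hobby: only cooking fits.
House 3 hobby: only pottery fits.
By clue 1, the chef is in house 2.
That leaves engineer as the profession for house 3.
So house 1 gets teacher for profession.
So: house 1 = teacher/cooking/orchid, house 2 = chef/reading/daisy, house 3 = engineer/pottery/peony.

1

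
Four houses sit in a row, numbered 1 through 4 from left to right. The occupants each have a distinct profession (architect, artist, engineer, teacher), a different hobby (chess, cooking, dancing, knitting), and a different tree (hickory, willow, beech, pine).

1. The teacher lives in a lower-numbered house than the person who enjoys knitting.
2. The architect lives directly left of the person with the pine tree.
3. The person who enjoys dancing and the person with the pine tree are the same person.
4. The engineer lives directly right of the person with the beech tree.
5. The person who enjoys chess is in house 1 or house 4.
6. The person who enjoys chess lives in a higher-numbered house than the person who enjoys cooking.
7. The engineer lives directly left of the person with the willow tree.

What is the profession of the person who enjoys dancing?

engineer

The person who enjoys chess is in house 4 (clue 6).
So house 4 gets artist for profession.
House 1's hobby must be cooking (nothing else left).
The only profession still possible for house 3 is engineer.
By clue 4, the person with the beech tree is in house 2.
Clue 7: the person with the willow tree is in house 4.
The only tree still possible for house 1 is hickory.
That leaves pine as the tree for house 3.
Clue 2 places the architect in house 2.
Clue 3: the person who enjoys dancing is in house 3.
So house 1 gets teacher for profession.
House 2 hobby: only knitting fits.
So: house 1 = teacher/cooking/hickory, house 2 = architect/knitting/beech, house 3 = engineer/dancing/pine, house 4 = artist/chess/willow.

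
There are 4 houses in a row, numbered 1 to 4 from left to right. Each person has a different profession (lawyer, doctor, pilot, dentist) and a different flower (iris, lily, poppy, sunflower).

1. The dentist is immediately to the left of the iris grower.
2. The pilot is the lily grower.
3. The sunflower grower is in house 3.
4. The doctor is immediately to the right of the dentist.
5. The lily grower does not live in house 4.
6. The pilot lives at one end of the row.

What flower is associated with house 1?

lily

Clue 3 places the sunflower grower in house 3.
Clue 2 places the pilot in house 1.
Clue 2 places the lily grower in house 1.
That leaves dentist as the profession for house 3.
By clue 1, the iris grower is in house 4.
The doctor is in house 4 (clue 4).
That leaves lawyer as the profession for house 2.
House 2's flower must be poppy (nothing else left).
So: house 1 = pilot/lily, house 2 = lawyer/poppy, house 3 = dentist/sunflower, house 4 = doctor/iris.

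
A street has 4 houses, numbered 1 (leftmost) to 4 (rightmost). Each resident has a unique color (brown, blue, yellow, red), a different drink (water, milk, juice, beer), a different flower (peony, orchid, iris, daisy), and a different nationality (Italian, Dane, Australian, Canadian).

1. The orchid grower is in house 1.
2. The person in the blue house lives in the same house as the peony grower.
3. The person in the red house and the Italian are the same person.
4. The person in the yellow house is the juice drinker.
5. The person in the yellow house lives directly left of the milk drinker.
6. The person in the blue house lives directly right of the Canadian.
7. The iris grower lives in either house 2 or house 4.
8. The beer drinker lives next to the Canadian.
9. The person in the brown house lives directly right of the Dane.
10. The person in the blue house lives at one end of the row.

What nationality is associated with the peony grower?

Australian

The orchid grower is in house 1 (clue 1).
From clue 10, the person in the blue house must be in house 4.
Clue 2 places the peony grower in house 4.
From clue 6, the Canadian must be in house 3.
That leaves iris as the flower for house 2.
House 3 flower: only daisy fits.
So house 4 gets Australian for nationality.
The person in the brown house is narrowed to house 2 or 3; consider each.
Placing it in house 2 leads to a contradiction, so it's in house 3.
Clue 9: the Dane is in house 2.
House 1's nationality must be Italian (nothing else left).
By clue 3, the person in the red house is in house 1.
The only color still possible for house 2 is yellow.
From clue 4, the juice drinker must be in house 2.
Clue 5: the milk drinker is in house 3.
House 1's drink must be water (nothing else left).
So house 4 gets beer for drink.
So: house 1 = red/water/orchid/Italian, house 2 = yellow/juice/iris/Dane, house 3 = brown/milk/daisy/Canadian, house 4 = blue/beer/peony/Australian.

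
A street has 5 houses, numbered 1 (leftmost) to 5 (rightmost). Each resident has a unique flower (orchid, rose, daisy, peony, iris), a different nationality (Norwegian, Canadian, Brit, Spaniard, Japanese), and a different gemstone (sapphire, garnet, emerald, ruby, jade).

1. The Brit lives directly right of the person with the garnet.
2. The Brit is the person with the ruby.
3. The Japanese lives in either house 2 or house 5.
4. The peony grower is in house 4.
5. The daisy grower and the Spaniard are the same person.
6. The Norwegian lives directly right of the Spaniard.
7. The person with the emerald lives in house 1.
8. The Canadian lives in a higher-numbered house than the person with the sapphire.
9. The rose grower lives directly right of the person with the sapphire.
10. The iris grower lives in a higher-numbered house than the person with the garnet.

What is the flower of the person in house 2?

Clue 4 places the peony grower in house 4.
From clue 7, the person with the emerald must be in house 1.
House 1's nationality must be Spaniard (nothing else left).
Clue 5 places the daisy grower in house 1.
Clue 6: the Norwegian is in house 2.
That leaves orchid as the flower for house 2.
The only nationality still possible for house 5 is Japanese.
From clue 8, the person with the sapphire must be in house 2.
Clue 9 places the rose grower in house 3.
So house 5 gets iris for flower.
The only gemstone still possible for house 3 is garnet.
The only gemstone still possible for house 4 is ruby.
That leaves jade as the gemstone for house 5.
By clue 1, the Brit is in house 4.
House 3's nationality must be Canadian (nothing else left).
So: house 1 = daisy/Spaniard/emerald, house 2 = orchid/Norwegian/sapphire, house 3 = rose/Canadian/garnet, house 4 = peony/Brit/ruby, house 5 = iris/Japanese/jade.

orchid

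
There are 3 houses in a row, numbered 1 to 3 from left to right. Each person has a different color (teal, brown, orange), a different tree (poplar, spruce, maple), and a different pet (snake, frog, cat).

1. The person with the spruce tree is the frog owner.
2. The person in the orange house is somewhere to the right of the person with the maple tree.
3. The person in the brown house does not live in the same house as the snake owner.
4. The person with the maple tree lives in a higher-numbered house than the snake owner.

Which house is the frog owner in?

Clue 4: the person with the maple tree is in house 2.
The snake owner is in house 1 (clue 4).
From clue 1, the person with the spruce tree must be in house 3.
Clue 1 places the frog owner in house 3.
Clue 2: the person in the orange house is in house 3.
House 1's color must be teal (nothing else left).
House 2 color: only brown fits.
The only tree still possible for house 1 is poplar.
That leaves cat as the pet for house 2.
So: house 1 = teal/poplar/snake, house 2 = brown/maple/cat, house 3 = orange/spruce/frog.

3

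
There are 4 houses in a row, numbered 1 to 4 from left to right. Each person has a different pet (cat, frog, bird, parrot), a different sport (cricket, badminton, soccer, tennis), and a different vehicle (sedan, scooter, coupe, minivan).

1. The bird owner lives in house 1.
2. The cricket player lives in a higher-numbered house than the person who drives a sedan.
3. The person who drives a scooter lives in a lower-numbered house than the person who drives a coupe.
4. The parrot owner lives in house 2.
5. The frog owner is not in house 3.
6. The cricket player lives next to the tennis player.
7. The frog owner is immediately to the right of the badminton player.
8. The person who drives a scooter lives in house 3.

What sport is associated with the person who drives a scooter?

Clue 1 places the bird owner in house 1.
By clue 4, the parrot owner is in house 2.
Clue 8: the person who drives a scooter is in house 3.
House 3's pet must be cat (nothing else left).
That leaves frog as the pet for house 4.
Clue 3 places the person who drives a coupe in house 4.
By clue 7, the badminton player is in house 3.
The cricket player is in house 2 (clue 6).
From clue 6, the tennis player must be in house 1.
That leaves soccer as the sport for house 4.
Clue 2 places the person who drives a sedan in house 1.
House 2's vehicle must be minivan (nothing else left).
So: house 1 = bird/tennis/sedan, house 2 = parrot/cricket/minivan, house 3 = cat/badminton/scooter, house 4 = frog/soccer/coupe.

badminton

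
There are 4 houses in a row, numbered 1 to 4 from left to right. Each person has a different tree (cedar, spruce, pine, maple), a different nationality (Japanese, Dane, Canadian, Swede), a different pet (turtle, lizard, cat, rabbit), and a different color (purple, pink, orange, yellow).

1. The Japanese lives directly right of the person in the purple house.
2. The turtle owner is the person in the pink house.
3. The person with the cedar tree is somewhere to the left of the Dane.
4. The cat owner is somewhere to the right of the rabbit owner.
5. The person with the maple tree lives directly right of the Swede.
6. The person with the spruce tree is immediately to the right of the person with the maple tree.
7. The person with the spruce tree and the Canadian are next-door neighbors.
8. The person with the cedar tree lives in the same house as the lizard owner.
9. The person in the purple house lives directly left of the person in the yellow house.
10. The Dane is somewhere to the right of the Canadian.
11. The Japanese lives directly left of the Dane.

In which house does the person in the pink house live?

4

The only nationality still possible for house 1 is Swede.
House 4 nationality: only Dane fits.
The person with the maple tree is in house 2 (clue 5).
From clue 6, the person with the spruce tree must be in house 3.
The Canadian is in house 2 (clue 7).
Clue 11: the Japanese is in house 3.
That leaves pine as the tree for house 4.
The person in the purple house is in house 2 (clue 1).
The lizard owner is in house 1 (clue 8).
By clue 9, the person in the yellow house is in house 3.
The only tree still possible for house 1 is cedar.
By clue 2, the turtle owner is in house 4.
The person in the pink house is in house 4 (clue 2).
House 2 pet: only rabbit fits.
House 3's pet must be cat (nothing else left).
So house 1 gets orange for color.
So: house 1 = cedar/Swede/lizard/orange, house 2 = maple/Canadian/rabbit/purple, house 3 = spruce/Japanese/cat/yellow, house 4 = pine/Dane/turtle/pink.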